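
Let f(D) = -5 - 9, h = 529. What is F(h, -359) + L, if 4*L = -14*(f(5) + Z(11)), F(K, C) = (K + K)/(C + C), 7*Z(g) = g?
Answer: 30175/718 ≈ 42.026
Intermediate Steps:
f(D) = -14
Z(g) = g/7
F(K, C) = K/C (F(K, C) = (2*K)/((2*C)) = (2*K)*(1/(2*C)) = K/C)
L = 87/2 (L = (-14*(-14 + (1/7)*11))/4 = (-14*(-14 + 11/7))/4 = (-14*(-87/7))/4 = (1/4)*174 = 87/2 ≈ 43.500)
F(h, -359) + L = 529/(-359) + 87/2 = 529*(-1/359) + 87/2 = -529/359 + 87/2 = 30175/718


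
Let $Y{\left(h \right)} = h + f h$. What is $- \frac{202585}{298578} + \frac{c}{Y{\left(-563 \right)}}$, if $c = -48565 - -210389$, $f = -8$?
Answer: $\frac{969769363}{24014202} \approx 40.383$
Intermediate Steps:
$c = 161824$ ($c = -48565 + 210389 = 161824$)
$Y{\left(h \right)} = - 7 h$ ($Y{\left(h \right)} = h - 8 h = - 7 h$)
$- \frac{202585}{298578} + \frac{c}{Y{\left(-563 \right)}} = - \frac{202585}{298578} + \frac{161824}{\left(-7\right) \left(-563\right)} = \left(-202585\right) \frac{1}{298578} + \frac{161824}{3941} = - \frac{202585}{298578} + 161824 \cdot \frac{1}{3941} = - \frac{202585}{298578} + \frac{161824}{3941} = \frac{969769363}{24014202}$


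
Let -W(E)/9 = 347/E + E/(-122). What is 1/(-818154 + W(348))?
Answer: -7076/5789139549 ≈ -1.2223e-6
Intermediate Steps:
W(E) = -3123/E + 9*E/122 (W(E) = -9*(347/E + E/(-122)) = -9*(347/E + E*(-1/122)) = -9*(347/E - E/122) = -3123/E + 9*E/122)
1/(-818154 + W(348)) = 1/(-818154 + (-3123/348 + (9/122)*348)) = 1/(-818154 + (-3123*1/348 + 1566/61)) = 1/(-818154 + (-1041/116 + 1566/61)) = 1/(-818154 + 118155/7076) = 1/(-5789139549/7076) = -7076/5789139549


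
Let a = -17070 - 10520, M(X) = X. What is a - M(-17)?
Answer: -27573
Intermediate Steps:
a = -27590
a - M(-17) = -27590 - 1*(-17) = -27590 + 17 = -27573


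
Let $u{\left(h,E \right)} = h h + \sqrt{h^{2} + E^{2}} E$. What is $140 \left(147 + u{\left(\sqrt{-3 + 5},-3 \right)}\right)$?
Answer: $20860 - 420 \sqrt{11} \approx 19467.0$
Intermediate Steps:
$u{\left(h,E \right)} = h^{2} + E \sqrt{E^{2} + h^{2}}$ ($u{\left(h,E \right)} = h^{2} + \sqrt{E^{2} + h^{2}} E = h^{2} + E \sqrt{E^{2} + h^{2}}$)
$140 \left(147 + u{\left(\sqrt{-3 + 5},-3 \right)}\right) = 140 \left(147 + \left(\left(\sqrt{-3 + 5}\right)^{2} - 3 \sqrt{\left(-3\right)^{2} + \left(\sqrt{-3 + 5}\right)^{2}}\right)\right) = 140 \left(147 + \left(\left(\sqrt{2}\right)^{2} - 3 \sqrt{9 + \left(\sqrt{2}\right)^{2}}\right)\right) = 140 \left(147 + \left(2 - 3 \sqrt{9 + 2}\right)\right) = 140 \left(147 + \left(2 - 3 \sqrt{11}\right)\right) = 140 \left(149 - 3 \sqrt{11}\right) = 20860 - 420 \sqrt{11}$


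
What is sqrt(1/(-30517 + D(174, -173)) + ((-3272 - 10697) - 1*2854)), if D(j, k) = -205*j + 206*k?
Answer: 14*I*sqrt(35597229838)/20365 ≈ 129.7*I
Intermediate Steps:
sqrt(1/(-30517 + D(174, -173)) + ((-3272 - 10697) - 1*2854)) = sqrt(1/(-30517 + (-205*174 + 206*(-173))) + ((-3272 - 10697) - 1*2854)) = sqrt(1/(-30517 + (-35670 - 35638)) + (-13969 - 2854)) = sqrt(1/(-30517 - 71308) - 16823) = sqrt(1/(-101825) - 16823) = sqrt(-1/101825 - 16823) = sqrt(-1713001976/101825) = 14*I*sqrt(35597229838)/20365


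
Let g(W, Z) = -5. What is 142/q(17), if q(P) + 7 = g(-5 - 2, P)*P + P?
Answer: -142/75 ≈ -1.8933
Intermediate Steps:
q(P) = -7 - 4*P (q(P) = -7 + (-5*P + P) = -7 - 4*P)
142/q(17) = 142/(-7 - 4*17) = 142/(-7 - 68) = 142/(-75) = 142*(-1/75) = -142/75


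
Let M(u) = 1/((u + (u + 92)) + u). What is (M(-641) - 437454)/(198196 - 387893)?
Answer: 800978275/347335207 ≈ 2.3061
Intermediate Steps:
M(u) = 1/(92 + 3*u) (M(u) = 1/((u + (92 + u)) + u) = 1/((92 + 2*u) + u) = 1/(92 + 3*u))
(M(-641) - 437454)/(198196 - 387893) = (1/(92 + 3*(-641)) - 437454)/(198196 - 387893) = (1/(92 - 1923) - 437454)/(-189697) = (1/(-1831) - 437454)*(-1/189697) = (-1/1831 - 437454)*(-1/189697) = -800978275/1831*(-1/189697) = 800978275/347335207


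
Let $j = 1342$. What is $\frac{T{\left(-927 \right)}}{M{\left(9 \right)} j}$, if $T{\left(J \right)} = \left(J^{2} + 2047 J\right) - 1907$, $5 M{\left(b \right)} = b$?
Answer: $- \frac{5200735}{12078} \approx -430.6$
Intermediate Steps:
$M{\left(b \right)} = \frac{b}{5}$
$T{\left(J \right)} = -1907 + J^{2} + 2047 J$
$\frac{T{\left(-927 \right)}}{M{\left(9 \right)} j} = \frac{-1907 + \left(-927\right)^{2} + 2047 \left(-927\right)}{\frac{1}{5} \cdot 9 \cdot 1342} = \frac{-1907 + 859329 - 1897569}{\frac{9}{5} \cdot 1342} = - \frac{1040147}{\frac{12078}{5}} = \left(-1040147\right) \frac{5}{12078} = - \frac{5200735}{12078}$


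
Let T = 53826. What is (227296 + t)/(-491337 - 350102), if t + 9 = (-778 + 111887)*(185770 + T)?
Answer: -26621499251/841439 ≈ -31638.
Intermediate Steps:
t = 26621271955 (t = -9 + (-778 + 111887)*(185770 + 53826) = -9 + 111109*239596 = -9 + 26621271964 = 26621271955)
(227296 + t)/(-491337 - 350102) = (227296 + 26621271955)/(-491337 - 350102) = 26621499251/(-841439) = 26621499251*(-1/841439) = -26621499251/841439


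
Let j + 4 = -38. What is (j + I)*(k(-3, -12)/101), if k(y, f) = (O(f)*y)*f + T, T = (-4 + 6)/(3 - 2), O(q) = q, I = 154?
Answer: -48160/101 ≈ -476.83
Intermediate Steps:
j = -42 (j = -4 - 38 = -42)
T = 2 (T = 2/1 = 2*1 = 2)
k(y, f) = 2 + y*f**2 (k(y, f) = (f*y)*f + 2 = y*f**2 + 2 = 2 + y*f**2)
(j + I)*(k(-3, -12)/101) = (-42 + 154)*((2 - 3*(-12)**2)/101) = 112*((2 - 3*144)*(1/101)) = 112*((2 - 432)*(1/101)) = 112*(-430*1/101) = 112*(-430/101) = -48160/101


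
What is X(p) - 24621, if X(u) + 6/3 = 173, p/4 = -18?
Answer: -24450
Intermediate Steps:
p = -72 (p = 4*(-18) = -72)
X(u) = 171 (X(u) = -2 + 173 = 171)
X(p) - 24621 = 171 - 24621 = -24450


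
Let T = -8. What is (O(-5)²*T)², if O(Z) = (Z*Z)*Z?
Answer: 15625000000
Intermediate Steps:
O(Z) = Z³ (O(Z) = Z²*Z = Z³)
(O(-5)²*T)² = (((-5)³)²*(-8))² = ((-125)²*(-8))² = (15625*(-8))² = (-125000)² = 15625000000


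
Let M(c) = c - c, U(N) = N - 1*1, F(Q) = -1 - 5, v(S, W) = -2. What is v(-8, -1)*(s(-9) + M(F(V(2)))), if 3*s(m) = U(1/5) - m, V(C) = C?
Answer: -82/15 ≈ -5.4667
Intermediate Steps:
F(Q) = -6
U(N) = -1 + N (U(N) = N - 1 = -1 + N)
M(c) = 0
s(m) = -4/15 - m/3 (s(m) = ((-1 + 1/5) - m)/3 = ((-1 + ⅕) - m)/3 = (-⅘ - m)/3 = -4/15 - m/3)
v(-8, -1)*(s(-9) + M(F(V(2)))) = -2*((-4/15 - ⅓*(-9)) + 0) = -2*((-4/15 + 3) + 0) = -2*(41/15 + 0) = -2*41/15 = -82/15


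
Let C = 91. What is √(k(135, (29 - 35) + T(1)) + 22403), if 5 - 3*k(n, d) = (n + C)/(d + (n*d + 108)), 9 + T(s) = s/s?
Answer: √162605219790/2694 ≈ 149.68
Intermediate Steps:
T(s) = -8 (T(s) = -9 + s/s = -9 + 1 = -8)
k(n, d) = 5/3 - (91 + n)/(3*(108 + d + d*n)) (k(n, d) = 5/3 - (n + 91)/(3*(d + (n*d + 108))) = 5/3 - (91 + n)/(3*(d + (d*n + 108))) = 5/3 - (91 + n)/(3*(d + (108 + d*n))) = 5/3 - (91 + n)/(3*(108 + d + d*n)))
√(k(135, (29 - 35) + T(1)) + 22403) = √((449 - 1*135 + 5*((29 - 35) - 8) + 5*((29 - 35) - 8)*135)/(3*(108 + ((29 - 35) - 8) + ((29 - 35) - 8)*135)) + 22403) = √((449 - 135 + 5*(-6 - 8) + 5*(-6 - 8)*135)/(3*(108 + (-6 - 8) + (-6 - 8)*135)) + 22403) = √((449 - 135 + 5*(-14) + 5*(-14)*135)/(3*(108 - 14 - 14*135)) + 22403) = √((449 - 135 - 70 - 9450)/(3*(108 - 14 - 1890)) + 22403) = √((⅓)*(-9206)/(-1796) + 22403) = √((⅓)*(-1/1796)*(-9206) + 22403) = √(4603/2694 + 22403) = √(60358285/2694) = √162605219790/2694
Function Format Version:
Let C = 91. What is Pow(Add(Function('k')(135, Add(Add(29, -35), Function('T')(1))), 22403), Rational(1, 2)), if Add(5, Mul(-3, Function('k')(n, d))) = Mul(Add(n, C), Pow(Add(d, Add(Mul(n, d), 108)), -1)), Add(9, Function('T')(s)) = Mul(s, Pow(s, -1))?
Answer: Mul(Rational(1, 2694), Pow(162605219790, Rational(1, 2))) ≈ 149.68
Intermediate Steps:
Function('T')(s) = -8 (Function('T')(s) = Add(-9, Mul(s, Pow(s, -1))) = Add(-9, 1) = -8)
Function('k')(n, d) = Add(Rational(5, 3), Mul(Rational(-1, 3), Pow(Add(108, d, Mul(d, n)), -1), Add(91, n))) (Function('k')(n, d) = Add(Rational(5, 3), Mul(Rational(-1, 3), Mul(Add(n, 91), Pow(Add(d, Add(Mul(n, d), 108)), -1)))) = Add(Rational(5, 3), Mul(Rational(-1, 3), Mul(Add(91, n), Pow(Add(d, Add(Mul(d, n), 108)), -1)))) = Add(Rational(5, 3), Mul(Rational(-1, 3), Mul(Add(91, n), Pow(Add(d, Add(108, Mul(d, n))), -1)))) = Add(Rational(5, 3), Mul(Rational(-1, 3), Mul(Add(91, n), Pow(Add(108, d, Mul(d, n)), -1)))) = Add(Rational(5, 3), Mul(Rational(-1, 3), Mul(Pow(Add(108, d, Mul(d, n)), -1), Add(91, n)))) = Add(Rational(5, 3), Mul(Rational(-1, 3), Pow(Add(108, d, Mul(d, n)), -1), Add(91, n))))
Pow(Add(Function('k')(135, Add(Add(29, -35), Function('T')(1))), 22403), Rational(1, 2)) = Pow(Add(Mul(Rational(1, 3), Pow(Add(108, Add(Add(29, -35), -8), Mul(Add(Add(29, -35), -8), 135)), -1), Add(449, Mul(-1, 135), Mul(5, Add(Add(29, -35), -8)), Mul(5, Add(Add(29, -35), -8), 135))), 22403), Rational(1, 2)) = Pow(Add(Mul(Rational(1, 3), Pow(Add(108, Add(-6, -8), Mul(Add(-6, -8), 135)), -1), Add(449, -135, Mul(5, Add(-6, -8)), Mul(5, Add(-6, -8), 135))), 22403), Rational(1, 2)) = Pow(Add(Mul(Rational(1, 3), Pow(Add(108, -14, Mul(-14, 135)), -1), Add(449, -135, Mul(5, -14), Mul(5, -14, 135))), 22403), Rational(1, 2)) = Pow(Add(Mul(Rational(1, 3), Pow(Add(108, -14, -1890), -1), Add(449, -135, -70, -9450)), 22403), Rational(1, 2)) = Pow(Add(Mul(Rational(1, 3), Pow(-1796, -1), -9206), 22403), Rational(1, 2)) = Pow(Add(Mul(Rational(1, 3), Rational(-1, 1796), -9206), 22403), Rational(1, 2)) = Pow(Add(Rational(4603, 2694), 22403), Rational(1, 2)) = Pow(Rational(60358285, 2694), Rational(1, 2)) = Mul(Rational(1, 2694), Pow(162605219790, Rational(1, 2)))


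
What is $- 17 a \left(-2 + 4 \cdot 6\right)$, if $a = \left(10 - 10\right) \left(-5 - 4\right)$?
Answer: $0$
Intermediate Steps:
$a = 0$ ($a = 0 \left(-9\right) = 0$)
$- 17 a \left(-2 + 4 \cdot 6\right) = \left(-17\right) 0 \left(-2 + 4 \cdot 6\right) = 0 \left(-2 + 24\right) = 0 \cdot 22 = 0$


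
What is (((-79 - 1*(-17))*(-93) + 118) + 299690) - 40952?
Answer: 264622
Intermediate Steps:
(((-79 - 1*(-17))*(-93) + 118) + 299690) - 40952 = (((-79 + 17)*(-93) + 118) + 299690) - 40952 = ((-62*(-93) + 118) + 299690) - 40952 = ((5766 + 118) + 299690) - 40952 = (5884 + 299690) - 40952 = 305574 - 40952 = 264622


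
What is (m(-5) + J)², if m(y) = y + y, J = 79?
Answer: 4761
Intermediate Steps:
m(y) = 2*y
(m(-5) + J)² = (2*(-5) + 79)² = (-10 + 79)² = 69² = 4761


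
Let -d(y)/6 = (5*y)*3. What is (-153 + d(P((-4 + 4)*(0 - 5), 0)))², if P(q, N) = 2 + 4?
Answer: 480249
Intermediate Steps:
P(q, N) = 6
d(y) = -90*y (d(y) = -6*5*y*3 = -90*y)
(-153 + d(P((-4 + 4)*(0 - 5), 0)))² = (-153 - 90*6)² = (-153 - 540)² = (-693)² = 480249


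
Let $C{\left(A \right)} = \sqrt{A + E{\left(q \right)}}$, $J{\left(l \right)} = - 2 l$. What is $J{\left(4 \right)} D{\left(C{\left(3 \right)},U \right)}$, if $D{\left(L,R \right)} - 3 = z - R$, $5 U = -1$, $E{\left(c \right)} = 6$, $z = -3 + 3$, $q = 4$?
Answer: $- \frac{128}{5} \approx -25.6$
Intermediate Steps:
$z = 0$
$U = - \frac{1}{5}$ ($U = \frac{1}{5} \left(-1\right) = - \frac{1}{5} \approx -0.2$)
$C{\left(A \right)} = \sqrt{6 + A}$ ($C{\left(A \right)} = \sqrt{A + 6} = \sqrt{6 + A}$)
$D{\left(L,R \right)} = 3 - R$ ($D{\left(L,R \right)} = 3 + \left(0 - R\right) = 3 - R$)
$J{\left(4 \right)} D{\left(C{\left(3 \right)},U \right)} = \left(-2\right) 4 \left(3 - - \frac{1}{5}\right) = - 8 \left(3 + \frac{1}{5}\right) = \left(-8\right) \frac{16}{5} = - \frac{128}{5}$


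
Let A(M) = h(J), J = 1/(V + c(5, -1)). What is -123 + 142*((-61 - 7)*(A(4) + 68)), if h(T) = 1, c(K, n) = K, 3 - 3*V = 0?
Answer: -666387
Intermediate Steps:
V = 1 (V = 1 - 1/3*0 = 1 + 0 = 1)
J = 1/6 (J = 1/(1 + 5) = 1/6 ≈ 0.16667)
A(M) = 1
-123 + 142*((-61 - 7)*(A(4) + 68)) = -123 + 142*((-61 - 7)*(1 + 68)) = -123 + 142*(-68*69) = -123 + 142*(-4692) = -123 - 666264 = -666387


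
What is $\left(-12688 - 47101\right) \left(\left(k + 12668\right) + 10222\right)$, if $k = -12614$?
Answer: $-614391764$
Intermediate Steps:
$\left(-12688 - 47101\right) \left(\left(k + 12668\right) + 10222\right) = \left(-12688 - 47101\right) \left(\left(-12614 + 12668\right) + 10222\right) = - 59789 \left(54 + 10222\right) = \left(-59789\right) 10276 = -614391764$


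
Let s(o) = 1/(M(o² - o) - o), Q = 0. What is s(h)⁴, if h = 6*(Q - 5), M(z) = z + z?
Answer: 1/12759898410000 ≈ 7.8370e-14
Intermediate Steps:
M(z) = 2*z
h = -30 (h = 6*(0 - 5) = 6*(-5) = -30)
s(o) = 1/(-3*o + 2*o²) (s(o) = 1/(2*(o² - o) - o) = 1/((-2*o + 2*o²) - o) = 1/(-3*o + 2*o²))
s(h)⁴ = (1/((-30)*(-3 + 2*(-30))))⁴ = (-1/(30*(-3 - 60)))⁴ = (-1/30/(-63))⁴ = (-1/30*(-1/63))⁴ = (1/1890)⁴ = 1/12759898410000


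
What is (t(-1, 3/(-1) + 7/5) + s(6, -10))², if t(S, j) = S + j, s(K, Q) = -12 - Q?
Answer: 529/25 ≈ 21.160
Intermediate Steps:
(t(-1, 3/(-1) + 7/5) + s(6, -10))² = ((-1 + (3/(-1) + 7/5)) + (-12 - 1*(-10)))² = ((-1 + (3*(-1) + 7*(⅕))) + (-12 + 10))² = ((-1 + (-3 + 7/5)) - 2)² = ((-1 - 8/5) - 2)² = (-13/5 - 2)² = (-23/5)² = 529/25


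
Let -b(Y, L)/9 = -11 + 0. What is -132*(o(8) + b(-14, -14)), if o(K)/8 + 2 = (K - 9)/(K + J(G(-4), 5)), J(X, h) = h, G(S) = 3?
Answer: -141372/13 ≈ -10875.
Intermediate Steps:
b(Y, L) = 99 (b(Y, L) = -9*(-11 + 0) = -9*(-11) = 99)
o(K) = -16 + 8*(-9 + K)/(5 + K) (o(K) = -16 + 8*((K - 9)/(K + 5)) = -16 + 8*((-9 + K)/(5 + K)) = -16 + 8*(-9 + K)/(5 + K))
-132*(o(8) + b(-14, -14)) = -132*(8*(-19 - 1*8)/(5 + 8) + 99) = -132*(8*(-19 - 8)/13 + 99) = -132*(8*(1/13)*(-27) + 99) = -132*(-216/13 + 99) = -132*1071/13 = -141372/13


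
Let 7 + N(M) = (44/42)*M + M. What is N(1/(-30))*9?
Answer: -4453/70 ≈ -63.614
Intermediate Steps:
N(M) = -7 + 43*M/21 (N(M) = -7 + ((44/42)*M + M) = -7 + ((44*(1/42))*M + M) = -7 + (22*M/21 + M) = -7 + 43*M/21)
N(1/(-30))*9 = (-7 + (43/21)/(-30))*9 = (-7 + (43/21)*(-1/30))*9 = (-7 - 43/630)*9 = -4453/630*9 = -4453/70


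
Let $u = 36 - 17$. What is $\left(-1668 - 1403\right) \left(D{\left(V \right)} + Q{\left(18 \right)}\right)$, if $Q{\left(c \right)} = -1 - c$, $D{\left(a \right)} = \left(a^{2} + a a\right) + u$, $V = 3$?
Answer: $-55278$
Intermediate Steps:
$u = 19$
$D{\left(a \right)} = 19 + 2 a^{2}$ ($D{\left(a \right)} = \left(a^{2} + a a\right) + 19 = \left(a^{2} + a^{2}\right) + 19 = 2 a^{2} + 19 = 19 + 2 a^{2}$)
$\left(-1668 - 1403\right) \left(D{\left(V \right)} + Q{\left(18 \right)}\right) = \left(-1668 - 1403\right) \left(\left(19 + 2 \cdot 3^{2}\right) - 19\right) = - 3071 \left(\left(19 + 2 \cdot 9\right) - 19\right) = - 3071 \left(\left(19 + 18\right) - 19\right) = - 3071 \left(37 - 19\right) = \left(-3071\right) 18 = -55278$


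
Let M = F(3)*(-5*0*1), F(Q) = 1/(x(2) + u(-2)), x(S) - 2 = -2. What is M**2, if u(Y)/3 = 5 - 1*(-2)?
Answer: 0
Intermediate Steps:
x(S) = 0 (x(S) = 2 - 2 = 0)
u(Y) = 21 (u(Y) = 3*(5 - 1*(-2)) = 3*(5 + 2) = 3*7 = 21)
F(Q) = 1/21 (F(Q) = 1/(0 + 21) = 1/21)
M = 0 (M = (-5*0*1)/21 = (0*1)/21 = (1/21)*0 = 0)
M**2 = 0**2 = 0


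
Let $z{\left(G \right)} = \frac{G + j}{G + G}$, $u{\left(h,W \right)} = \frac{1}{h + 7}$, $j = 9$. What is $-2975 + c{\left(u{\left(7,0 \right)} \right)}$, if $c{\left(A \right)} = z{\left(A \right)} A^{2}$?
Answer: $- \frac{1166073}{392} \approx -2974.7$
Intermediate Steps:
$u{\left(h,W \right)} = \frac{1}{7 + h}$
$z{\left(G \right)} = \frac{9 + G}{2 G}$ ($z{\left(G \right)} = \frac{G + 9}{G + G} = \frac{9 + G}{2 G}$)
$c{\left(A \right)} = \frac{A \left(9 + A\right)}{2}$ ($c{\left(A \right)} = \frac{9 + A}{2 A} A^{2} = \frac{A \left(9 + A\right)}{2}$)
$-2975 + c{\left(u{\left(7,0 \right)} \right)} = -2975 + \frac{9 + \frac{1}{7 + 7}}{2 \left(7 + 7\right)} = -2975 + \frac{9 + \frac{1}{14}}{2 \cdot 14} = -2975 + \frac{1}{2} \cdot \frac{1}{14} \left(9 + \frac{1}{14}\right) = -2975 + \frac{1}{2} \cdot \frac{1}{14} \cdot \frac{127}{14} = -2975 + \frac{127}{392} = - \frac{1166073}{392}$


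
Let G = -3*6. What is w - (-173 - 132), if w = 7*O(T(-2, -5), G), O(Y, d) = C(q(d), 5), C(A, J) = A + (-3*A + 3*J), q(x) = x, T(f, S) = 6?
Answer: 662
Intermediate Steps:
G = -18
C(A, J) = -2*A + 3*J
O(Y, d) = 15 - 2*d (O(Y, d) = -2*d + 3*5 = -2*d + 15 = 15 - 2*d)
w = 357 (w = 7*(15 - 2*(-18)) = 7*(15 + 36) = 7*51 = 357)
w - (-173 - 132) = 357 - (-173 - 132) = 357 - 1*(-305) = 357 + 305 = 662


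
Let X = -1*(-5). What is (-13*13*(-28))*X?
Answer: 23660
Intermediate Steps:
X = 5
(-13*13*(-28))*X = (-13*13*(-28))*5 = -169*(-28)*5 = 4732*5 = 23660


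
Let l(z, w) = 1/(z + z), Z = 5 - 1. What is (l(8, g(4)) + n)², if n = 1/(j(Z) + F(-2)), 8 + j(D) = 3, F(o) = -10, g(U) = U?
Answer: 1/57600 ≈ 1.7361e-5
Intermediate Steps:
Z = 4
l(z, w) = 1/(2*z)
j(D) = -5 (j(D) = -8 + 3 = -5)
n = -1/15 (n = 1/(-5 - 10) = 1/(-15) = -1/15 ≈ -0.066667)
(l(8, g(4)) + n)² = ((½)/8 - 1/15)² = ((½)*(⅛) - 1/15)² = (1/16 - 1/15)² = (-1/240)² = 1/57600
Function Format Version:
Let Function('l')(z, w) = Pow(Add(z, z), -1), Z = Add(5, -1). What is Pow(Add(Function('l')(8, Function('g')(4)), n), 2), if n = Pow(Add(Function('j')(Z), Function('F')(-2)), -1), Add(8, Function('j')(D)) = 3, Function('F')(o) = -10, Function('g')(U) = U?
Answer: Rational(1, 57600) ≈ 1.7361e-5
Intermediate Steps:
Z = 4
Function('l')(z, w) = Mul(Rational(1, 2), Pow(z, -1)) (Function('l')(z, w) = Pow(Mul(2, z), -1) = Mul(Rational(1, 2), Pow(z, -1)))
Function('j')(D) = -5 (Function('j')(D) = Add(-8, 3) = -5)
n = Rational(-1, 15) (n = Pow(Add(-5, -10), -1) = Pow(-15, -1) = Rational(-1, 15) ≈ -0.066667)
Pow(Add(Function('l')(8, Function('g')(4)), n), 2) = Pow(Add(Mul(Rational(1, 2), Pow(8, -1)), Rational(-1, 15)), 2) = Pow(Add(Mul(Rational(1, 2), Rational(1, 8)), Rational(-1, 15)), 2) = Pow(Add(Rational(1, 16), Rational(-1, 15)), 2) = Pow(Rational(-1, 240), 2) = Rational(1, 57600)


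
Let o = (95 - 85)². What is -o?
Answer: -100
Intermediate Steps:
o = 100 (o = 10² = 100)
-o = -1*100 = -100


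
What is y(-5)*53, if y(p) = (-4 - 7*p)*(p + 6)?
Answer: 1643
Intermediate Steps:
y(p) = (-4 - 7*p)*(6 + p)
y(-5)*53 = (-24 - 46*(-5) - 7*(-5)²)*53 = (-24 + 230 - 7*25)*53 = (-24 + 230 - 175)*53 = 31*53 = 1643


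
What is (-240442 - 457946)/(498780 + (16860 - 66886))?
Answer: -349194/224377 ≈ -1.5563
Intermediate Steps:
(-240442 - 457946)/(498780 + (16860 - 66886)) = -698388/(498780 - 50026) = -698388/448754 = -698388*1/448754 = -349194/224377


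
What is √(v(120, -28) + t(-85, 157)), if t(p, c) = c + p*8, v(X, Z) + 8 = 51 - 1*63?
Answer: I*√543 ≈ 23.302*I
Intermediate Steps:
v(X, Z) = -20 (v(X, Z) = -8 + (51 - 1*63) = -8 + (51 - 63) = -8 - 12 = -20)
t(p, c) = c + 8*p
√(v(120, -28) + t(-85, 157)) = √(-20 + (157 + 8*(-85))) = √(-20 + (157 - 680)) = √(-20 - 523) = √(-543) = I*√543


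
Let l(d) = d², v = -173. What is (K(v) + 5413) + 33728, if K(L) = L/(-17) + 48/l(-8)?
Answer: 2662331/68 ≈ 39152.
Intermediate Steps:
K(L) = ¾ - L/17 (K(L) = L/(-17) + 48/((-8)²) = L*(-1/17) + 48/64 = -L/17 + 48*(1/64) = -L/17 + ¾ = ¾ - L/17)
(K(v) + 5413) + 33728 = ((¾ - 1/17*(-173)) + 5413) + 33728 = ((¾ + 173/17) + 5413) + 33728 = (743/68 + 5413) + 33728 = 368827/68 + 33728 = 2662331/68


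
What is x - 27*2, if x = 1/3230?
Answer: -174419/3230 ≈ -54.000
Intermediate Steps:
x = 1/3230 ≈ 0.00030960
x - 27*2 = 1/3230 - 27*2 = 1/3230 - 1*54 = 1/3230 - 54 = -174419/3230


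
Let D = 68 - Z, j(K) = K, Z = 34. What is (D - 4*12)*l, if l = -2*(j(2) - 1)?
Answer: 28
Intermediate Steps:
D = 34 (D = 68 - 1*34 = 68 - 34 = 34)
l = -2 (l = -2*(2 - 1) = -2*1 = -2)
(D - 4*12)*l = (34 - 4*12)*(-2) = (34 - 48)*(-2) = -14*(-2) = 28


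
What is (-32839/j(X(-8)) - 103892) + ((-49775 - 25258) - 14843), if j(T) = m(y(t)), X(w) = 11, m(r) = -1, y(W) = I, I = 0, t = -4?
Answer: -160929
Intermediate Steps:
y(W) = 0
j(T) = -1
(-32839/j(X(-8)) - 103892) + ((-49775 - 25258) - 14843) = (-32839/(-1) - 103892) + ((-49775 - 25258) - 14843) = (-32839*(-1) - 103892) + (-75033 - 14843) = (32839 - 103892) - 89876 = -71053 - 89876 = -160929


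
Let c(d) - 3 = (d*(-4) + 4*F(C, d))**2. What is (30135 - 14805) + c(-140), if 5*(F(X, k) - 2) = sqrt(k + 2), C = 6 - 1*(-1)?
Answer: 8446717/25 + 4544*I*sqrt(138)/5 ≈ 3.3787e+5 + 10676.0*I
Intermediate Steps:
C = 7 (C = 6 + 1 = 7)
F(X, k) = 2 + sqrt(2 + k)/5 (F(X, k) = 2 + sqrt(k + 2)/5 = 2 + sqrt(2 + k)/5)
c(d) = 3 + (8 - 4*d + 4*sqrt(2 + d)/5)**2 (c(d) = 3 + (d*(-4) + 4*(2 + sqrt(2 + d)/5))**2 = 3 + (-4*d + (8 + 4*sqrt(2 + d)/5))**2 = 3 + (8 - 4*d + 4*sqrt(2 + d)/5)**2)
(30135 - 14805) + c(-140) = (30135 - 14805) + (3 + 16*(10 + sqrt(2 - 140) - 5*(-140))**2/25) = 15330 + (3 + 16*(10 + sqrt(-138) + 700)**2/25) = 15330 + (3 + 16*(10 + I*sqrt(138) + 700)**2/25) = 15330 + (3 + 16*(710 + I*sqrt(138))**2/25) = 15333 + 16*(710 + I*sqrt(138))**2/25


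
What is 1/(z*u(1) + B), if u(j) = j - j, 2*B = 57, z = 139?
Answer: 2/57 ≈ 0.035088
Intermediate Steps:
B = 57/2 (B = (1/2)*57 = 57/2 ≈ 28.500)
u(j) = 0
1/(z*u(1) + B) = 1/(139*0 + 57/2) = 1/(0 + 57/2) = 1/(57/2) = 2/57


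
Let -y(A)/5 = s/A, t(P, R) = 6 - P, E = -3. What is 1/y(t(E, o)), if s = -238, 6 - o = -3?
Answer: 9/1190 ≈ 0.0075630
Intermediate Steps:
o = 9 (o = 6 - 1*(-3) = 6 + 3 = 9)
y(A) = 1190/A (y(A) = -(-1190)/A = 1190/A)
1/y(t(E, o)) = 1/(1190/(6 - 1*(-3))) = 1/(1190/(6 + 3)) = 1/(1190/9) = 9/1190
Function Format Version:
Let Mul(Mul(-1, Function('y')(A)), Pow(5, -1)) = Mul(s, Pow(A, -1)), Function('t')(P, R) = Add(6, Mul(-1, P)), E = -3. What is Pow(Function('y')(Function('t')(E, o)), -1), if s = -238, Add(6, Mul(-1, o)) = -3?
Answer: Rational(9, 1190) ≈ 0.0075630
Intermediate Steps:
o = 9 (o = Add(6, Mul(-1, -3)) = Add(6, 3) = 9)
Function('y')(A) = Mul(1190, Pow(A, -1)) (Function('y')(A) = Mul(-5, Mul(-238, Pow(A, -1))) = Mul(1190, Pow(A, -1)))
Pow(Function('y')(Function('t')(E, o)), -1) = Pow(Mul(1190, Pow(Add(6, Mul(-1, -3)), -1)), -1) = Pow(Mul(1190, Pow(Add(6, 3), -1)), -1) = Pow(Mul(1190, Pow(9, -1)), -1) = Pow(Mul(1190, Rational(1, 9)), -1) = Pow(Rational(1190, 9), -1) = Rational(9, 1190)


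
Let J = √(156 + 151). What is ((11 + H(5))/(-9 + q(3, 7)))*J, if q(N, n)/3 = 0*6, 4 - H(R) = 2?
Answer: -13*√307/9 ≈ -25.309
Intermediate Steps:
H(R) = 2 (H(R) = 4 - 1*2 = 4 - 2 = 2)
q(N, n) = 0 (q(N, n) = 3*(0*6) = 3*0 = 0)
J = √307 ≈ 17.521
((11 + H(5))/(-9 + q(3, 7)))*J = ((11 + 2)/(-9 + 0))*√307 = (13/(-9))*√307 = (13*(-⅑))*√307 = -13*√307/9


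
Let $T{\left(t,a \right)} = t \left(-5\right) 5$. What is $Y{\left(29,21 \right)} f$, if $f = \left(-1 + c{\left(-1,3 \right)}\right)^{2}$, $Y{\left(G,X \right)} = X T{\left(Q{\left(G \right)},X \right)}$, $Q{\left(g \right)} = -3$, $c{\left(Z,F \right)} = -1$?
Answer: $6300$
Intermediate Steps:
$T{\left(t,a \right)} = - 25 t$ ($T{\left(t,a \right)} = - 5 t 5 = - 25 t$)
$Y{\left(G,X \right)} = 75 X$ ($Y{\left(G,X \right)} = X \left(\left(-25\right) \left(-3\right)\right) = X 75 = 75 X$)
$f = 4$ ($f = \left(-1 - 1\right)^{2} = \left(-2\right)^{2} = 4$)
$Y{\left(29,21 \right)} f = 75 \cdot 21 \cdot 4 = 1575 \cdot 4 = 6300$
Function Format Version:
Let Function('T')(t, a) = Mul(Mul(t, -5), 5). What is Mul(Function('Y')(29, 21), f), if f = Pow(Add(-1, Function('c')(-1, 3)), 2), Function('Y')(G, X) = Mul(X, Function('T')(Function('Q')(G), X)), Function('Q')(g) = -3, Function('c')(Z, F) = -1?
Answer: 6300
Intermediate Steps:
Function('T')(t, a) = Mul(-25, t) (Function('T')(t, a) = Mul(Mul(-5, t), 5) = Mul(-25, t))
Function('Y')(G, X) = Mul(75, X) (Function('Y')(G, X) = Mul(X, Mul(-25, -3)) = Mul(X, 75) = Mul(75, X))
f = 4 (f = Pow(Add(-1, -1), 2) = Pow(-2, 2) = 4)
Mul(Function('Y')(29, 21), f) = Mul(Mul(75, 21), 4) = Mul(1575, 4) = 6300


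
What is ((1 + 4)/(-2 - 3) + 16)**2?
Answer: 225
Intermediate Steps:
((1 + 4)/(-2 - 3) + 16)**2 = (5/(-5) + 16)**2 = (5*(-1/5) + 16)**2 = (-1 + 16)**2 = 15**2 = 225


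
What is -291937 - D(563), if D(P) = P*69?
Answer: -330784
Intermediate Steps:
D(P) = 69*P
-291937 - D(563) = -291937 - 69*563 = -291937 - 1*38847 = -291937 - 38847 = -330784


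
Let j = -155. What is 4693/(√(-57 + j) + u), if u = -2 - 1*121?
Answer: -577239/15341 - 9386*I*√53/15341 ≈ -37.627 - 4.4541*I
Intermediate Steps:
u = -123 (u = -2 - 121 = -123)
4693/(√(-57 + j) + u) = 4693/(√(-57 - 155) - 123) = 4693/(√(-212) - 123) = 4693/(2*I*√53 - 123) = 4693/(-123 + 2*I*√53)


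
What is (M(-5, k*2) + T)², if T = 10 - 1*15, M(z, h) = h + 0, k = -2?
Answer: 81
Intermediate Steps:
M(z, h) = h
T = -5 (T = 10 - 15 = -5)
(M(-5, k*2) + T)² = (-2*2 - 5)² = (-4 - 5)² = (-9)² = 81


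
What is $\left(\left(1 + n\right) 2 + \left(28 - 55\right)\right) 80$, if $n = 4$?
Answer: $-1360$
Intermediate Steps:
$\left(\left(1 + n\right) 2 + \left(28 - 55\right)\right) 80 = \left(\left(1 + 4\right) 2 + \left(28 - 55\right)\right) 80 = \left(5 \cdot 2 + \left(28 - 55\right)\right) 80 = \left(10 - 27\right) 80 = \left(-17\right) 80 = -1360$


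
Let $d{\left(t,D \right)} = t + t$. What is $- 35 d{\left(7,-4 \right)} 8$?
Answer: $-3920$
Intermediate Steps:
$d{\left(t,D \right)} = 2 t$
$- 35 d{\left(7,-4 \right)} 8 = - 35 \cdot 2 \cdot 7 \cdot 8 = \left(-35\right) 14 \cdot 8 = \left(-490\right) 8 = -3920$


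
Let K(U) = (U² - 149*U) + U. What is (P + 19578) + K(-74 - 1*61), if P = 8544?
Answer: 66327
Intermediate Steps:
K(U) = U² - 148*U
(P + 19578) + K(-74 - 1*61) = (8544 + 19578) + (-74 - 1*61)*(-148 + (-74 - 1*61)) = 28122 + (-74 - 61)*(-148 + (-74 - 61)) = 28122 - 135*(-148 - 135) = 28122 - 135*(-283) = 28122 + 38205 = 66327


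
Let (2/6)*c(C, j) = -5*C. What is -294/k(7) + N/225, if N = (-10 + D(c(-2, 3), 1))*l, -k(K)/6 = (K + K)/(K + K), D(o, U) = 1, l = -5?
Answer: 246/5 ≈ 49.200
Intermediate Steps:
c(C, j) = -15*C (c(C, j) = 3*(-5*C) = -15*C)
k(K) = -6 (k(K) = -6*(K + K)/(K + K) = -6*2*K/(2*K) = -6*2*K*1/(2*K) = -6*1 = -6)
N = 45 (N = (-10 + 1)*(-5) = -9*(-5) = 45)
-294/k(7) + N/225 = -294/(-6) + 45/225 = -294*(-⅙) + 45*(1/225) = 49 + ⅕ = 246/5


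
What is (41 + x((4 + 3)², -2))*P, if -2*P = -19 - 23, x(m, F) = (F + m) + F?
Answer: 1806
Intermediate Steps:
x(m, F) = m + 2*F
P = 21 (P = -(-19 - 23)/2 = -½*(-42) = 21)
(41 + x((4 + 3)², -2))*P = (41 + ((4 + 3)² + 2*(-2)))*21 = (41 + (7² - 4))*21 = (41 + (49 - 4))*21 = (41 + 45)*21 = 86*21 = 1806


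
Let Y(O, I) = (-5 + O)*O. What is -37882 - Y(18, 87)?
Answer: -38116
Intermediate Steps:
Y(O, I) = O*(-5 + O)
-37882 - Y(18, 87) = -37882 - 18*(-5 + 18) = -37882 - 18*13 = -37882 - 1*234 = -37882 - 234 = -38116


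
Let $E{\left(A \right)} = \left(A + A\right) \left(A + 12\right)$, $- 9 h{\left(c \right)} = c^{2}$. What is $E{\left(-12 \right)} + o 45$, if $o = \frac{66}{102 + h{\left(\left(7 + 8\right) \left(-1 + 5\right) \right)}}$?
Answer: $- \frac{1485}{149} \approx -9.9664$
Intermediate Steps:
$h{\left(c \right)} = - \frac{c^{2}}{9}$
$o = - \frac{33}{149}$ ($o = \frac{66}{102 - \frac{\left(\left(7 + 8\right) \left(-1 + 5\right)\right)^{2}}{9}} = \frac{66}{102 - \frac{\left(15 \cdot 4\right)^{2}}{9}} = \frac{66}{102 - \frac{60^{2}}{9}} = \frac{66}{102 - 400} = \frac{66}{-298} = 66 \left(- \frac{1}{298}\right) = - \frac{33}{149} \approx -0.22148$)
$E{\left(A \right)} = 2 A \left(12 + A\right)$
$E{\left(-12 \right)} + o 45 = 2 \left(-12\right) \left(12 - 12\right) - \frac{1485}{149} = 2 \left(-12\right) 0 - \frac{1485}{149} = 0 - \frac{1485}{149} = - \frac{1485}{149}$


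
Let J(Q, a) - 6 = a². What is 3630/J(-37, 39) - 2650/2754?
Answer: 991745/700893 ≈ 1.4150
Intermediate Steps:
J(Q, a) = 6 + a²
3630/J(-37, 39) - 2650/2754 = 3630/(6 + 39²) - 2650/2754 = 3630/(6 + 1521) - 2650*1/2754 = 3630/1527 - 1325/1377 = 3630*(1/1527) - 1325/1377 = 1210/509 - 1325/1377 = 991745/700893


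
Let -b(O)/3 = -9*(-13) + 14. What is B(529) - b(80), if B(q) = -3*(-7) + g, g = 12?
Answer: 426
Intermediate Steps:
B(q) = 33 (B(q) = -3*(-7) + 12 = 21 + 12 = 33)
b(O) = -393 (b(O) = -3*(-9*(-13) + 14) = -3*(117 + 14) = -3*131 = -393)
B(529) - b(80) = 33 - 1*(-393) = 33 + 393 = 426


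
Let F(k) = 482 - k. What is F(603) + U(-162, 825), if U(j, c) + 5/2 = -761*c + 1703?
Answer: -1252491/2 ≈ -6.2625e+5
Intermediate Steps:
U(j, c) = 3401/2 - 761*c (U(j, c) = -5/2 + (-761*c + 1703) = -5/2 + (1703 - 761*c) = 3401/2 - 761*c)
F(603) + U(-162, 825) = (482 - 1*603) + (3401/2 - 761*825) = (482 - 603) + (3401/2 - 627825) = -121 - 1252249/2 = -1252491/2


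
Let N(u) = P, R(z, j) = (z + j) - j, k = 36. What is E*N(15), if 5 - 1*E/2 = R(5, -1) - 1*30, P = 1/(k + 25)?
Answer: 60/61 ≈ 0.98361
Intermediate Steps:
P = 1/61 (P = 1/(36 + 25) = 1/61 ≈ 0.016393)
R(z, j) = z (R(z, j) = (j + z) - j = z)
N(u) = 1/61
E = 60 (E = 10 - 2*(5 - 1*30) = 10 - 2*(5 - 30) = 10 - 2*(-25) = 10 + 50 = 60)
E*N(15) = 60*(1/61) = 60/61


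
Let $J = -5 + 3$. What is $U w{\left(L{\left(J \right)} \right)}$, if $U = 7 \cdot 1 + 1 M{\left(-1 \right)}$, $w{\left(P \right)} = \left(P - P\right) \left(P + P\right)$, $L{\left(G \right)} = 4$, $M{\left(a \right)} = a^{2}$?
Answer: $0$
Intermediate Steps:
$J = -2$
$w{\left(P \right)} = 0$ ($w{\left(P \right)} = 0 \cdot 2 P = 0$)
$U = 8$ ($U = 7 \cdot 1 + 1 \left(-1\right)^{2} = 7 + 1 \cdot 1 = 7 + 1 = 8$)
$U w{\left(L{\left(J \right)} \right)} = 8 \cdot 0 = 0$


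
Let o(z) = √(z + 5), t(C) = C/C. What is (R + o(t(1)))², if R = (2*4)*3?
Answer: (24 + √6)² ≈ 699.58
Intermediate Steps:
t(C) = 1
o(z) = √(5 + z)
R = 24 (R = 8*3 = 24)
(R + o(t(1)))² = (24 + √(5 + 1))² = (24 + √6)²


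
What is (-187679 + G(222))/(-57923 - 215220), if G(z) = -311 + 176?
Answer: 187814/273143 ≈ 0.68760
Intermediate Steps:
G(z) = -135
(-187679 + G(222))/(-57923 - 215220) = (-187679 - 135)/(-57923 - 215220) = -187814/(-273143) = -187814*(-1/273143) = 187814/273143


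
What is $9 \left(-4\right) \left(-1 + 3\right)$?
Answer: $-72$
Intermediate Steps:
$9 \left(-4\right) \left(-1 + 3\right) = \left(-36\right) 2 = -72$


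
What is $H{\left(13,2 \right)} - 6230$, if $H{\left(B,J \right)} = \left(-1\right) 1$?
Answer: $-6231$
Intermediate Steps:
$H{\left(B,J \right)} = -1$
$H{\left(13,2 \right)} - 6230 = -1 - 6230 = -6231$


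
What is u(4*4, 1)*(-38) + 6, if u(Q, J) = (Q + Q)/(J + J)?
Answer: -602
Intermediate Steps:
u(Q, J) = Q/J (u(Q, J) = (2*Q)/((2*J)) = (2*Q)*(1/(2*J)) = Q/J)
u(4*4, 1)*(-38) + 6 = ((4*4)/1)*(-38) + 6 = (16*1)*(-38) + 6 = 16*(-38) + 6 = -608 + 6 = -602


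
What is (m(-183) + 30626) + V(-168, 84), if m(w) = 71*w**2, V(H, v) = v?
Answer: 2408429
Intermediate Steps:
(m(-183) + 30626) + V(-168, 84) = (71*(-183)**2 + 30626) + 84 = (71*33489 + 30626) + 84 = (2377719 + 30626) + 84 = 2408345 + 84 = 2408429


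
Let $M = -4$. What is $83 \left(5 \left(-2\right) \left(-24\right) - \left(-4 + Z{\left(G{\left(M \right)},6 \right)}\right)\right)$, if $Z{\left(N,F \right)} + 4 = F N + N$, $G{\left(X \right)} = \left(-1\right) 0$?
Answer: $20584$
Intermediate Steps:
$G{\left(X \right)} = 0$
$Z{\left(N,F \right)} = -4 + N + F N$ ($Z{\left(N,F \right)} = -4 + \left(F N + N\right) = -4 + \left(N + F N\right) = -4 + N + F N$)
$83 \left(5 \left(-2\right) \left(-24\right) - \left(-4 + Z{\left(G{\left(M \right)},6 \right)}\right)\right) = 83 \left(5 \left(-2\right) \left(-24\right) + \left(4 - \left(-4 + 0 + 6 \cdot 0\right)\right)\right) = 83 \left(\left(-10\right) \left(-24\right) + \left(4 - \left(-4 + 0 + 0\right)\right)\right) = 83 \left(240 + \left(4 - -4\right)\right) = 83 \left(240 + \left(4 + 4\right)\right) = 83 \left(240 + 8\right) = 83 \cdot 248 = 20584$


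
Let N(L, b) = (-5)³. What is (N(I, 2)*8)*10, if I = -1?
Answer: -10000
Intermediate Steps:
N(L, b) = -125
(N(I, 2)*8)*10 = -125*8*10 = -1000*10 = -10000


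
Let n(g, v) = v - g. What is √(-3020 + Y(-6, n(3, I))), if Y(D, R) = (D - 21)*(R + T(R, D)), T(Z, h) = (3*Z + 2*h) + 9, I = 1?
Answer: I*√2723 ≈ 52.182*I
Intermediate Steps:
T(Z, h) = 9 + 2*h + 3*Z (T(Z, h) = (2*h + 3*Z) + 9 = 9 + 2*h + 3*Z)
Y(D, R) = (-21 + D)*(9 + 2*D + 4*R) (Y(D, R) = (D - 21)*(R + (9 + 2*D + 3*R)) = (-21 + D)*(9 + 2*D + 4*R))
√(-3020 + Y(-6, n(3, I))) = √(-3020 + (-189 - 84*(1 - 1*3) - 33*(-6) + 2*(-6)² + 4*(-6)*(1 - 1*3))) = √(-3020 + (-189 - 84*(1 - 3) + 198 + 2*36 + 4*(-6)*(1 - 3))) = √(-3020 + (-189 - 84*(-2) + 198 + 72 + 4*(-6)*(-2))) = √(-3020 + (-189 + 168 + 198 + 72 + 48)) = √(-3020 + 297) = √(-2723) = I*√2723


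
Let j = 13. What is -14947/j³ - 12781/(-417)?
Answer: 21846958/916149 ≈ 23.846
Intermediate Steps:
-14947/j³ - 12781/(-417) = -14947/(13³) - 12781/(-417) = -14947/2197 - 12781*(-1/417) = -14947*1/2197 + 12781/417 = -14947/2197 + 12781/417 = 21846958/916149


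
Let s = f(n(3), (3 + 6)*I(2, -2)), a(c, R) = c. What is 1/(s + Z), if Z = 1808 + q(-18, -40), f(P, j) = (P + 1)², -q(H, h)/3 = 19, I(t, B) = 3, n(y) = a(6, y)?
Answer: 1/1800 ≈ 0.00055556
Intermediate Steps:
n(y) = 6
q(H, h) = -57 (q(H, h) = -3*19 = -57)
f(P, j) = (1 + P)²
s = 49 (s = (1 + 6)² = 7² = 49)
Z = 1751 (Z = 1808 - 57 = 1751)
1/(s + Z) = 1/(49 + 1751) = 1/1800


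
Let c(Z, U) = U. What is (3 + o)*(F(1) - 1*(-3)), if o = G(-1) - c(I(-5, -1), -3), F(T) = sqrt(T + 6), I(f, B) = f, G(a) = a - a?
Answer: 18 + 6*sqrt(7) ≈ 33.875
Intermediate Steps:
G(a) = 0
F(T) = sqrt(6 + T)
o = 3 (o = 0 - 1*(-3) = 0 + 3 = 3)
(3 + o)*(F(1) - 1*(-3)) = (3 + 3)*(sqrt(6 + 1) - 1*(-3)) = 6*(sqrt(7) + 3) = 6*(3 + sqrt(7)) = 18 + 6*sqrt(7)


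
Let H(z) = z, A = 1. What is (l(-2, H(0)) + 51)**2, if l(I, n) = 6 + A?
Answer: 3364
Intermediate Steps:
l(I, n) = 7 (l(I, n) = 6 + 1 = 7)
(l(-2, H(0)) + 51)**2 = (7 + 51)**2 = 58**2 = 3364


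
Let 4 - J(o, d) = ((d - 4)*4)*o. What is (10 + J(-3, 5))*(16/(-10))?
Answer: -208/5 ≈ -41.600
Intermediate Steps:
J(o, d) = 4 - o*(-16 + 4*d) (J(o, d) = 4 - (d - 4)*4*o = 4 - (-4 + d)*4*o = 4 - (-16 + 4*d)*o = 4 - o*(-16 + 4*d))
(10 + J(-3, 5))*(16/(-10)) = (10 + (4 + 16*(-3) - 4*5*(-3)))*(16/(-10)) = (10 + (4 - 48 + 60))*(16*(-1/10)) = (10 + 16)*(-8/5) = 26*(-8/5) = -208/5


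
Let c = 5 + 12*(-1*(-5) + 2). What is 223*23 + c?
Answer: 5218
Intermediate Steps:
c = 89 (c = 5 + 12*(5 + 2) = 5 + 12*7 = 5 + 84 = 89)
223*23 + c = 223*23 + 89 = 5129 + 89 = 5218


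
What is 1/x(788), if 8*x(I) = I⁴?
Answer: 1/48196431392 ≈ 2.0748e-11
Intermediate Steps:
x(I) = I⁴/8
1/x(788) = 1/((⅛)*788⁴) = 1/((⅛)*385571451136) = 1/48196431392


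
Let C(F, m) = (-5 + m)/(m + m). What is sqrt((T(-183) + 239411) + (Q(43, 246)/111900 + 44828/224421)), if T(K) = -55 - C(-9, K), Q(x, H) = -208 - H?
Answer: sqrt(624091204038946012230977646)/51062510130 ≈ 489.24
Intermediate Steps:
C(F, m) = (-5 + m)/(2*m) (C(F, m) = (-5 + m)/((2*m)) = (-5 + m)*(1/(2*m)) = (-5 + m)/(2*m))
T(K) = -55 - (-5 + K)/(2*K)
sqrt((T(-183) + 239411) + (Q(43, 246)/111900 + 44828/224421)) = sqrt(((1/2)*(5 - 111*(-183))/(-183) + 239411) + ((-208 - 1*246)/111900 + 44828/224421)) = sqrt(((1/2)*(-1/183)*(5 + 20313) + 239411) + ((-208 - 246)*(1/111900) + 44828*(1/224421))) = sqrt(((1/2)*(-1/183)*20318 + 239411) + (-454*1/111900 + 44828/224421)) = sqrt((-10159/183 + 239411) + (-227/55950 + 44828/224421)) = sqrt(43802054/183 + 273020337/1395150550) = sqrt(61110509691951371/255312550650) = sqrt(624091204038946012230977646)/51062510130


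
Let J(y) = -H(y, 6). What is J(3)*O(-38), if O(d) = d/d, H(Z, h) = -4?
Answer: 4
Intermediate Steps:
O(d) = 1
J(y) = 4 (J(y) = -1*(-4) = 4)
J(3)*O(-38) = 4*1 = 4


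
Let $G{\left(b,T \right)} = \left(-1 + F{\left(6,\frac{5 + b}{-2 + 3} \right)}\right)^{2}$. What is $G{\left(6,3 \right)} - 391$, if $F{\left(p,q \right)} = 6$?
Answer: $-366$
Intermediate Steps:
$G{\left(b,T \right)} = 25$ ($G{\left(b,T \right)} = \left(-1 + 6\right)^{2} = 5^{2} = 25$)
$G{\left(6,3 \right)} - 391 = 25 - 391 = -366$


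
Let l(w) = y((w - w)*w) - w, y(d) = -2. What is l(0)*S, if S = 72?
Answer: -144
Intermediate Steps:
l(w) = -2 - w
l(0)*S = (-2 - 1*0)*72 = (-2 + 0)*72 = -2*72 = -144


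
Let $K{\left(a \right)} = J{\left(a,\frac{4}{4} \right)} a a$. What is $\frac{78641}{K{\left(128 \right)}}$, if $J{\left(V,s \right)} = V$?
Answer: $\frac{78641}{2097152} \approx 0.037499$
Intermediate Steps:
$K{\left(a \right)} = a^{3}$ ($K{\left(a \right)} = a a a = a^{2} a = a^{3}$)
$\frac{78641}{K{\left(128 \right)}} = \frac{78641}{128^{3}} = \frac{78641}{2097152}$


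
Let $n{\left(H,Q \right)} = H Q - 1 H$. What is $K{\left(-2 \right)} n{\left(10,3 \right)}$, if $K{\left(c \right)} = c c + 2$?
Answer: $120$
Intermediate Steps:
$K{\left(c \right)} = 2 + c^{2}$ ($K{\left(c \right)} = c^{2} + 2 = 2 + c^{2}$)
$n{\left(H,Q \right)} = - H + H Q$ ($n{\left(H,Q \right)} = H Q - H = - H + H Q$)
$K{\left(-2 \right)} n{\left(10,3 \right)} = \left(2 + \left(-2\right)^{2}\right) 10 \left(-1 + 3\right) = \left(2 + 4\right) 10 \cdot 2 = 6 \cdot 20 = 120$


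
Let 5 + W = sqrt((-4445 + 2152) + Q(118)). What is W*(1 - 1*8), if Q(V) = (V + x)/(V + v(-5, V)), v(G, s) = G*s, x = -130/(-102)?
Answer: 35 - 7*I*sqrt(332212731222)/12036 ≈ 35.0 - 335.22*I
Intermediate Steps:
x = 65/51 (x = -130*(-1/102) = 65/51 ≈ 1.2745)
Q(V) = -(65/51 + V)/(4*V) (Q(V) = (V + 65/51)/(V - 5*V) = (65/51 + V)/((-4*V)) = (65/51 + V)*(-1/(4*V)) = -(65/51 + V)/(4*V))
W = -5 + I*sqrt(332212731222)/12036 (W = -5 + sqrt((-4445 + 2152) + (1/204)*(-65 - 51*118)/118) = -5 + sqrt(-2293 + (1/204)*(1/118)*(-65 - 6018)) = -5 + sqrt(-2293 + (1/204)*(1/118)*(-6083)) = -5 + sqrt(-2293 - 6083/24072) = -5 + sqrt(-55203179/24072) = -5 + I*sqrt(332212731222)/12036 ≈ -5.0 + 47.888*I)
W*(1 - 1*8) = (-5 + I*sqrt(332212731222)/12036)*(1 - 1*8) = (-5 + I*sqrt(332212731222)/12036)*(1 - 8) = (-5 + I*sqrt(332212731222)/12036)*(-7) = 35 - 7*I*sqrt(332212731222)/12036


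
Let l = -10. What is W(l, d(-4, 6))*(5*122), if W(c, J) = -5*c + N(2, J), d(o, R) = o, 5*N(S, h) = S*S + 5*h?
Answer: 28548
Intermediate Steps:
N(S, h) = h + S²/5 (N(S, h) = (S*S + 5*h)/5 = (S² + 5*h)/5 = h + S²/5)
W(c, J) = ⅘ + J - 5*c (W(c, J) = -5*c + (J + (⅕)*2²) = -5*c + (J + (⅕)*4) = -5*c + (J + ⅘) = -5*c + (⅘ + J) = ⅘ + J - 5*c)
W(l, d(-4, 6))*(5*122) = (⅘ - 4 - 5*(-10))*(5*122) = (⅘ - 4 + 50)*610 = (234/5)*610 = 28548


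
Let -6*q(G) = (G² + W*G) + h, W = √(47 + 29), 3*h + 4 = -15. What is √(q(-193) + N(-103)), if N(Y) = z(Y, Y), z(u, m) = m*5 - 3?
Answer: √(-60526 + 579*√19)/3 ≈ 80.279*I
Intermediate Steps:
h = -19/3 (h = -4/3 + (⅓)*(-15) = -4/3 - 5 = -19/3 ≈ -6.3333)
z(u, m) = -3 + 5*m (z(u, m) = 5*m - 3 = -3 + 5*m)
W = 2*√19 (W = √76 = 2*√19 ≈ 8.7178)
N(Y) = -3 + 5*Y
q(G) = 19/18 - G²/6 - G*√19/3 (q(G) = -((G² + (2*√19)*G) - 19/3)/6 = -((G² + 2*G*√19) - 19/3)/6 = -(-19/3 + G² + 2*G*√19)/6 = 19/18 - G²/6 - G*√19/3)
√(q(-193) + N(-103)) = √((19/18 - ⅙*(-193)² - ⅓*(-193)*√19) + (-3 + 5*(-103))) = √((19/18 - ⅙*37249 + 193*√19/3) + (-3 - 515)) = √((19/18 - 37249/6 + 193*√19/3) - 518) = √((-55864/9 + 193*√19/3) - 518) = √(-60526/9 + 193*√19/3)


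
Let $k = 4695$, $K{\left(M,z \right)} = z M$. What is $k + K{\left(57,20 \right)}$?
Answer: $5835$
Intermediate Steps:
$K{\left(M,z \right)} = M z$
$k + K{\left(57,20 \right)} = 4695 + 57 \cdot 20 = 4695 + 1140 = 5835$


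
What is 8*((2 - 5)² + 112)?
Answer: 968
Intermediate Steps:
8*((2 - 5)² + 112) = 8*((-3)² + 112) = 8*(9 + 112) = 8*121 = 968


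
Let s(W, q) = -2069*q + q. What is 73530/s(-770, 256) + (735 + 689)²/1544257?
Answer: 43635073609/37161000448 ≈ 1.1742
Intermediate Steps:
s(W, q) = -2068*q
73530/s(-770, 256) + (735 + 689)²/1544257 = 73530/((-2068*256)) + (735 + 689)²/1544257 = 73530/(-529408) + 1424²*(1/1544257) = 73530*(-1/529408) + 2027776*(1/1544257) = -36765/264704 + 2027776/1544257 = 43635073609/37161000448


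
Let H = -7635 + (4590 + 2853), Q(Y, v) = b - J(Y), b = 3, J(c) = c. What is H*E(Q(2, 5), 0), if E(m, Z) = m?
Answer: -192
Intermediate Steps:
Q(Y, v) = 3 - Y
H = -192 (H = -7635 + 7443 = -192)
H*E(Q(2, 5), 0) = -192*(3 - 1*2) = -192*(3 - 2) = -192*1 = -192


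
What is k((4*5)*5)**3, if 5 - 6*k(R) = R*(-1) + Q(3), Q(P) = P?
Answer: 4913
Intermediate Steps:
k(R) = 1/3 + R/6 (k(R) = 5/6 - (R*(-1) + 3)/6 = 5/6 - (-R + 3)/6 = 5/6 - (3 - R)/6 = 5/6 + (-1/2 + R/6) = 1/3 + R/6)
k((4*5)*5)**3 = (1/3 + ((4*5)*5)/6)**3 = (1/3 + (20*5)/6)**3 = (1/3 + (1/6)*100)**3 = (1/3 + 50/3)**3 = 17**3 = 4913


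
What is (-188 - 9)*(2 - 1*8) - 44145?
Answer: -42963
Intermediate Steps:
(-188 - 9)*(2 - 1*8) - 44145 = -197*(2 - 8) - 44145 = -197*(-6) - 44145 = 1182 - 44145 = -42963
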